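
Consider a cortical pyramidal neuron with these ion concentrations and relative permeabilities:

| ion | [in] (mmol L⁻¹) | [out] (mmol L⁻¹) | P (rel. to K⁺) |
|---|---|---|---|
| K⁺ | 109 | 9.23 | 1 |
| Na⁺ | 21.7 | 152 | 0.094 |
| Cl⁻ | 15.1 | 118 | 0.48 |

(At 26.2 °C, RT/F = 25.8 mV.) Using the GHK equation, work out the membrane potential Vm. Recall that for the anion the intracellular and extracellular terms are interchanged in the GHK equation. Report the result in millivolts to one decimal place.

Vm = 25.8 · ln[(Σ P·[cation]ₒ + Σ P·[anion]ᵢ) / (Σ P·[cation]ᵢ + Σ P·[anion]ₒ)]
Numerator = 1×9.23 + 0.094×152 + 0.48×15.1 = 30.77
Denominator = 1×109 + 0.094×21.7 + 0.48×118 = 167.7
Vm = 25.8 · ln(0.18348) = 25.8 × (-1.6956) = -43.75 mV

-43.7 mV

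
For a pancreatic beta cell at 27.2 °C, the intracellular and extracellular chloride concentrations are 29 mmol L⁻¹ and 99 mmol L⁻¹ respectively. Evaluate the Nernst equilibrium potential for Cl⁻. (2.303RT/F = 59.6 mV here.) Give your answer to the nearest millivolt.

E = (59.6/z) · log₁₀([Cl⁻]_out/[Cl⁻]_in) with z = -1.
For an anion, dividing by z = -1 reverses the sign.
= (59.6/-1) · log₁₀(99/29) = -59.60 · log₁₀(3.414)
= -59.60 · (0.5332) = -31.78 mV

-32 mV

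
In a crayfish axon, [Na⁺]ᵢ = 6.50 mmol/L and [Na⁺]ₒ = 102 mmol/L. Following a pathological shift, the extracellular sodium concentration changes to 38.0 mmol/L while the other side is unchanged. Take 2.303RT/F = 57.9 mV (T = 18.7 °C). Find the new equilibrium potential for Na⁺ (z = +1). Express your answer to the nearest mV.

44 mV

After the shift: [Na⁺]_out = 38.0, [Na⁺]_in = 6.50 mmol/L.
E_new = (57.9/1)·log₁₀(38.0/6.50) = 57.90 · (0.7669) = 44.40 mV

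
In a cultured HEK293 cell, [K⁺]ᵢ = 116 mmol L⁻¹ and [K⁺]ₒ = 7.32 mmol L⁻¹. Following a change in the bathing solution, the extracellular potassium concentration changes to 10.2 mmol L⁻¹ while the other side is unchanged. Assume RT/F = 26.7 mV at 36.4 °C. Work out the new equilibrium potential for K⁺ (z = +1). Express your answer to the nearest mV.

-65 mV

After the shift: [K⁺]_out = 10.2, [K⁺]_in = 116 mmol L⁻¹.
E_new = (26.7/1)·ln(10.2/116) = 26.70 · (-2.4312) = -64.91 mV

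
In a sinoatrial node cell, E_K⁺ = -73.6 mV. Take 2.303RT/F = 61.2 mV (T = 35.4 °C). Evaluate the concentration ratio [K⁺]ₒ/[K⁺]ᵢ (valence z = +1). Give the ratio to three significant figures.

0.0627

log₁₀([out]/[in]) = E·z/(61.2) = -73.6 × 1 / 61.2 = -1.2026
[out]/[in] = 10^(-1.2026) = 0.06272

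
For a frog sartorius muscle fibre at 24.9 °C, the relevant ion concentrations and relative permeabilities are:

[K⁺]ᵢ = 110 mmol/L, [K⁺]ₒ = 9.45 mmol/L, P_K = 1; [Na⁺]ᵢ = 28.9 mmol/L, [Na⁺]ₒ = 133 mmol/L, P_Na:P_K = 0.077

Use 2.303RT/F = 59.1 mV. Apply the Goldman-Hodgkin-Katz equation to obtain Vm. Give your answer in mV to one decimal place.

Vm = 59.1 · log₁₀[(Σ P·[cation]ₒ + Σ P·[anion]ᵢ) / (Σ P·[cation]ᵢ + Σ P·[anion]ₒ)]
Numerator = 1×9.45 + 0.077×133 = 19.69
Denominator = 1×110 + 0.077×28.9 = 112.2
Vm = 59.1 · log₁₀(0.17546) = 59.1 × (-0.7558) = -44.67 mV

-44.7 mV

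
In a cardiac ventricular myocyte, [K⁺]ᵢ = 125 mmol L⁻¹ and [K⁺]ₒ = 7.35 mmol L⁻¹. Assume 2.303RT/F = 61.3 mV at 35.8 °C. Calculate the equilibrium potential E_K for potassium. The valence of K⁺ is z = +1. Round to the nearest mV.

-75 mV

E = (61.3/z) · log₁₀([K⁺]_out/[K⁺]_in) with z = +1.
= (61.3/1) · log₁₀(7.35/125) = 61.30 · log₁₀(0.0588)
= 61.30 · (-1.2306) = -75.44 mV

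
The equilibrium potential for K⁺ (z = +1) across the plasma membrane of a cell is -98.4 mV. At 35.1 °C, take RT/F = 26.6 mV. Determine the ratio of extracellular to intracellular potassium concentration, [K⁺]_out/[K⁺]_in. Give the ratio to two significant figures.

ln([out]/[in]) = E·z/(26.6) = -98.4 × 1 / 26.6 = -3.6992
[out]/[in] = e^(-3.6992) = 0.02474

0.025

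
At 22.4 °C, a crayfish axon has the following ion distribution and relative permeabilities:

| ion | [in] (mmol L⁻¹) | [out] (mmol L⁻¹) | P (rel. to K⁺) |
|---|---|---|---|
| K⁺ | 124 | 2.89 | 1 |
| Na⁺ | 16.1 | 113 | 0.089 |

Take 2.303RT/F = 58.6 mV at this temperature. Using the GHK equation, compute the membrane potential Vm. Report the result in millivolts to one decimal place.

Vm = 58.6 · log₁₀[(Σ P·[cation]ₒ + Σ P·[anion]ᵢ) / (Σ P·[cation]ᵢ + Σ P·[anion]ₒ)]
Numerator = 1×2.89 + 0.089×113 = 12.95
Denominator = 1×124 + 0.089×16.1 = 125.4
Vm = 58.6 · log₁₀(0.10322) = 58.6 × (-0.9862) = -57.79 mV

-57.8 mV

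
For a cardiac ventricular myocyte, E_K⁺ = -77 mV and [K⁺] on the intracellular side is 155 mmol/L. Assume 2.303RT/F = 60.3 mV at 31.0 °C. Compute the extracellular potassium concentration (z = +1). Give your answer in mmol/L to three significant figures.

Nernst: E = (60.3/1) · log₁₀([out]/[in]), so log₁₀([out]/[in]) = -77.0 × 1 / 60.3 = -1.2769.
[out]/[in] = 10^(-1.2769) = 0.05285.
[out] = 0.05285 × 155 = 8.192 mmol/L.

8.19 mmol/L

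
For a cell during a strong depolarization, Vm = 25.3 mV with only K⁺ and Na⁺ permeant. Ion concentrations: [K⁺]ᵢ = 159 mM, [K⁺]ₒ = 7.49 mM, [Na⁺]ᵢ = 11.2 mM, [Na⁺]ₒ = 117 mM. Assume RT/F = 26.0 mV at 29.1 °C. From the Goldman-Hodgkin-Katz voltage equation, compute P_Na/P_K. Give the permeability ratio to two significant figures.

Let α = P_Na/P_K. GHK: Vm = 26.0·ln[(Kₒ + α·Naₒ)/(Kᵢ + α·Naᵢ)].
e^(Vm/26.0) = e^(25.3/26.0) = 2.6461
So 2.6461·(Kᵢ + α·Naᵢ) = Kₒ + α·Naₒ → α = (2.6461·159.0 − 7.49) / (117.0 − 2.6461·11.2)
α = (420.7 − 7.49) / (117.0 − 29.64) = 413.2/87.36 = 4.73

4.7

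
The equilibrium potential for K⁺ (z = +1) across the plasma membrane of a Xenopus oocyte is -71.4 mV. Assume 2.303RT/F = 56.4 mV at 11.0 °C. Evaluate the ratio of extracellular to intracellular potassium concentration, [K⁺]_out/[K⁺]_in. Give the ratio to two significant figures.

log₁₀([out]/[in]) = E·z/(56.4) = -71.4 × 1 / 56.4 = -1.2660
[out]/[in] = 10^(-1.2660) = 0.05421

0.054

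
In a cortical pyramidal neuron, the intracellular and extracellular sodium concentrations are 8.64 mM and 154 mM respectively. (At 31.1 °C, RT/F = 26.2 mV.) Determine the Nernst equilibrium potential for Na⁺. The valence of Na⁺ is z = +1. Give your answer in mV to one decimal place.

E = (26.2/z) · ln([Na⁺]_out/[Na⁺]_in) with z = +1.
= (26.2/1) · ln(154/8.64) = 26.20 · ln(17.82)
= 26.20 · (2.8806) = 75.47 mV

75.5 mV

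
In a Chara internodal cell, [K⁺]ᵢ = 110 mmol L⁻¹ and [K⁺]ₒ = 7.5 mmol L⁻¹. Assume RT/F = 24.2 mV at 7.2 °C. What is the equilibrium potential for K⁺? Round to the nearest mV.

-65 mV

E = (24.2/z) · ln([K⁺]_out/[K⁺]_in) with z = +1.
= (24.2/1) · ln(7.5/110) = 24.20 · ln(0.06818)
= 24.20 · (-2.6856) = -64.99 mV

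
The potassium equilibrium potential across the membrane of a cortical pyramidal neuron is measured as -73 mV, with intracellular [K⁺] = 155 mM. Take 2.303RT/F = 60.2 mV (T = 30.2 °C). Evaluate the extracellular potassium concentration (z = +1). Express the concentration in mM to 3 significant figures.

Nernst: E = (60.2/1) · log₁₀([out]/[in]), so log₁₀([out]/[in]) = -73.0 × 1 / 60.2 = -1.2126.
[out]/[in] = 10^(-1.2126) = 0.06129.
[out] = 0.06129 × 155 = 9.5 mM.

9.50 mM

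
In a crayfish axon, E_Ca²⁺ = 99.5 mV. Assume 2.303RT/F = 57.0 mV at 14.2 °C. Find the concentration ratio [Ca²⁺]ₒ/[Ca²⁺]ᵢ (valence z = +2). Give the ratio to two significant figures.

3100

log₁₀([out]/[in]) = E·z/(57.0) = 99.5 × 2 / 57.0 = 3.4912
[out]/[in] = 10^(3.4912) = 3099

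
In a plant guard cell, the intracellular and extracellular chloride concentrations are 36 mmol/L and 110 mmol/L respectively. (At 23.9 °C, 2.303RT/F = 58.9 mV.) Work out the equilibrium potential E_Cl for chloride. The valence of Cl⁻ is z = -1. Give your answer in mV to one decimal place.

E = (58.9/z) · log₁₀([Cl⁻]_out/[Cl⁻]_in) with z = -1.
For an anion, dividing by z = -1 reverses the sign.
= (58.9/-1) · log₁₀(110/36) = -58.90 · log₁₀(3.056)
= -58.90 · (0.4851) = -28.57 mV

-28.6 mV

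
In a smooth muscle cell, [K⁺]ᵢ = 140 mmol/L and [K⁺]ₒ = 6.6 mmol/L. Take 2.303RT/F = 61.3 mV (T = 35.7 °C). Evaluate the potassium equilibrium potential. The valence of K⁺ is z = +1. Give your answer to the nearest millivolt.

E = (61.3/z) · log₁₀([K⁺]_out/[K⁺]_in) with z = +1.
= (61.3/1) · log₁₀(6.6/140) = 61.30 · log₁₀(0.04714)
= 61.30 · (-1.3266) = -81.32 mV

-81 mV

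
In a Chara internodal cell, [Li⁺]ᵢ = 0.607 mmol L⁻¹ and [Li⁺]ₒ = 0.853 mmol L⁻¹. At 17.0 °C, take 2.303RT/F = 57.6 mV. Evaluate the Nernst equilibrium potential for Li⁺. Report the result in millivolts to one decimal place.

E = (57.6/z) · log₁₀([Li⁺]_out/[Li⁺]_in) with z = +1.
= (57.6/1) · log₁₀(0.853/0.607) = 57.60 · log₁₀(1.405)
= 57.60 · (0.1478) = 8.51 mV

8.5 mV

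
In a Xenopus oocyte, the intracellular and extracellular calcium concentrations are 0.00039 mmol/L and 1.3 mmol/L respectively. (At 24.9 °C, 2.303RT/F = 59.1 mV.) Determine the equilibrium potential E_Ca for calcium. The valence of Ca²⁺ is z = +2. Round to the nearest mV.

E = (59.1/z) · log₁₀([Ca²⁺]_out/[Ca²⁺]_in) with z = +2.
= (59.1/2) · log₁₀(1.3/0.00039) = 29.55 · log₁₀(3333)
= 29.55 · (3.5229) = 104.10 mV

104 mV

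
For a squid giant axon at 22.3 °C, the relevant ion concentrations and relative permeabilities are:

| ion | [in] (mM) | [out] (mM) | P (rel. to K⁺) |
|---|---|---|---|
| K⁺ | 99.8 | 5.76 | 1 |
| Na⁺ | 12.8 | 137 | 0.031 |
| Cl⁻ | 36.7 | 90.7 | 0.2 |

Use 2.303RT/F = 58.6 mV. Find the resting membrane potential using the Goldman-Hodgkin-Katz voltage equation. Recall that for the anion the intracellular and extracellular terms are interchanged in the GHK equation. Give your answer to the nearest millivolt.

Vm = 58.6 · log₁₀[(Σ P·[cation]ₒ + Σ P·[anion]ᵢ) / (Σ P·[cation]ᵢ + Σ P·[anion]ₒ)]
Numerator = 1×5.76 + 0.031×137 + 0.2×36.7 = 17.35
Denominator = 1×99.8 + 0.031×12.8 + 0.2×90.7 = 118.3
Vm = 58.6 · log₁₀(0.14659) = 58.6 × (-0.8339) = -48.87 mV

-49 mV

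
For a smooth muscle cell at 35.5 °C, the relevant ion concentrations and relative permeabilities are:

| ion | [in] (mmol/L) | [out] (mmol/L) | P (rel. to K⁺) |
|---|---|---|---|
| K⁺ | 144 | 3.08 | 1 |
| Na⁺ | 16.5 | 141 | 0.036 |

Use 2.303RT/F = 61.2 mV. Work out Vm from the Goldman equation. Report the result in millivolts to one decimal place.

-76.4 mV

Vm = 61.2 · log₁₀[(Σ P·[cation]ₒ + Σ P·[anion]ᵢ) / (Σ P·[cation]ᵢ + Σ P·[anion]ₒ)]
Numerator = 1×3.08 + 0.036×141 = 8.156
Denominator = 1×144 + 0.036×16.5 = 144.6
Vm = 61.2 · log₁₀(0.056406) = 61.2 × (-1.2487) = -76.42 mV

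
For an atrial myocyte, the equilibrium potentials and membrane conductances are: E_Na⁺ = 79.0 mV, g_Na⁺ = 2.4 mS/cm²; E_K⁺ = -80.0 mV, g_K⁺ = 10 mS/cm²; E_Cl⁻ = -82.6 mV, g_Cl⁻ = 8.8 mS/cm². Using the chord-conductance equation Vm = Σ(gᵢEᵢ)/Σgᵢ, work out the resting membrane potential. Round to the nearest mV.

Σ gᵢEᵢ = 2.4·(79.0) + 10·(-80.0) + 8.8·(-82.6) = -1337.28
Σ gᵢ = 2.4 + 10 + 8.8 = 21.2
Vm = -1337.28 / 21.2 = -63.08 mV

-63 mV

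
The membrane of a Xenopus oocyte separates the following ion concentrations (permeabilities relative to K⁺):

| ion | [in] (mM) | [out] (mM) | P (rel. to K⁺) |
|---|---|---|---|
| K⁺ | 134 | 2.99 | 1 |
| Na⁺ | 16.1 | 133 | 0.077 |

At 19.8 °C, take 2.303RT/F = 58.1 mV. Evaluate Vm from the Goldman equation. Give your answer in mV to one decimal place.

Vm = 58.1 · log₁₀[(Σ P·[cation]ₒ + Σ P·[anion]ᵢ) / (Σ P·[cation]ᵢ + Σ P·[anion]ₒ)]
Numerator = 1×2.99 + 0.077×133 = 13.23
Denominator = 1×134 + 0.077×16.1 = 135.2
Vm = 58.1 · log₁₀(0.097834) = 58.1 × (-1.0095) = -58.65 mV

-58.7 mV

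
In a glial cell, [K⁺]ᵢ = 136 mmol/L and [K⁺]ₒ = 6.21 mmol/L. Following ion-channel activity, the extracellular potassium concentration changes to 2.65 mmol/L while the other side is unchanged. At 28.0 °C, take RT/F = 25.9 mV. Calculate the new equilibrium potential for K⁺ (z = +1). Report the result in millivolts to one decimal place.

After the shift: [K⁺]_out = 2.65, [K⁺]_in = 136 mmol/L.
E_new = (25.9/1)·ln(2.65/136) = 25.90 · (-3.9381) = -102.00 mV

-102.0 mV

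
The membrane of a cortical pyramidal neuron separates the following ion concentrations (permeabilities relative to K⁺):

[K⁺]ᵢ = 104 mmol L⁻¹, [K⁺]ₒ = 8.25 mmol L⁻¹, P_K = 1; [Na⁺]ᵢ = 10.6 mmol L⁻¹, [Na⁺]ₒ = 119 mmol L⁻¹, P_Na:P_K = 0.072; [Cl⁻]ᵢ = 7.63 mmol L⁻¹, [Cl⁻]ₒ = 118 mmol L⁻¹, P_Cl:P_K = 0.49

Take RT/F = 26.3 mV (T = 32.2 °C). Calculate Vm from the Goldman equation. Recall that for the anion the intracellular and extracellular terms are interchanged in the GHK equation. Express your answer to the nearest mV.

Vm = 26.3 · ln[(Σ P·[cation]ₒ + Σ P·[anion]ᵢ) / (Σ P·[cation]ᵢ + Σ P·[anion]ₒ)]
Numerator = 1×8.25 + 0.072×119 + 0.49×7.63 = 20.56
Denominator = 1×104 + 0.072×10.6 + 0.49×118 = 162.6
Vm = 26.3 · ln(0.12644) = 26.3 × (-2.0680) = -54.39 mV

-54 mV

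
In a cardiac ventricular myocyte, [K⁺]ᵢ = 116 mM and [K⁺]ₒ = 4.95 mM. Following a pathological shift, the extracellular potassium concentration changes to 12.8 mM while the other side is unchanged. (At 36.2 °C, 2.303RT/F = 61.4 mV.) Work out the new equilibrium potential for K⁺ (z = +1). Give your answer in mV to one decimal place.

After the shift: [K⁺]_out = 12.8, [K⁺]_in = 116 mM.
E_new = (61.4/1)·log₁₀(12.8/116) = 61.40 · (-0.9572) = -58.78 mV

-58.8 mV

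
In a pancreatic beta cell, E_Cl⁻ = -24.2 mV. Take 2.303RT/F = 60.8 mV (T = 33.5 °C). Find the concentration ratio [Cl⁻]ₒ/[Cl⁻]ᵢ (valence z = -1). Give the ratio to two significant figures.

2.5

log₁₀([out]/[in]) = E·z/(60.8) = -24.2 × -1 / 60.8 = 0.3980
[out]/[in] = 10^(0.3980) = 2.5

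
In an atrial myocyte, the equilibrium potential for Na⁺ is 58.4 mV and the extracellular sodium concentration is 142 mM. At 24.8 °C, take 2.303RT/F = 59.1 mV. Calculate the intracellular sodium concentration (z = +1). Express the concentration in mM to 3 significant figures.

Nernst: E = (59.1/1) · log₁₀([out]/[in]), so log₁₀([out]/[in]) = 58.4 × 1 / 59.1 = 0.9882.
[out]/[in] = 10^(0.9882) = 9.731.
[in] = 142 / 9.731 = 14.59 mM.

14.6 mM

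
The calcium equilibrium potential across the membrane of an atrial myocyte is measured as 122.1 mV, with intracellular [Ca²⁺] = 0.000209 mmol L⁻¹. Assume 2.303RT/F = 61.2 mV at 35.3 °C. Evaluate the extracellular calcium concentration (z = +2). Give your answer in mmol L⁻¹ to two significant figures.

2.0 mmol L⁻¹

Nernst: E = (61.2/2) · log₁₀([out]/[in]), so log₁₀([out]/[in]) = 122.1 × 2 / 61.2 = 3.9902.
[out]/[in] = 10^(3.9902) = 9777.
[out] = 9777 × 0.000209 = 2.043 mmol L⁻¹.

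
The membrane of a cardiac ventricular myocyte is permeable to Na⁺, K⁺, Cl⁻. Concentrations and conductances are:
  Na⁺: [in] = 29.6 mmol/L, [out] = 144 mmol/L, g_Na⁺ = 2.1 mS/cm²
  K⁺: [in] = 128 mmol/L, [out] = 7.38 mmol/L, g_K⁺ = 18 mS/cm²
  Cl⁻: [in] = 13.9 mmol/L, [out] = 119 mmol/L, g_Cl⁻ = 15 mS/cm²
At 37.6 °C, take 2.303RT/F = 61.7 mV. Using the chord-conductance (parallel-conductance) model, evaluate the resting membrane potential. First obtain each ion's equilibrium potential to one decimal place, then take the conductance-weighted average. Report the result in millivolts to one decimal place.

E_Na⁺ = (61.7/1)·log₁₀(144/29.6) = 42.4 mV
E_K⁺ = (61.7/1)·log₁₀(7.38/128) = -76.5 mV
E_Cl⁻ = (61.7/-1)·log₁₀(119/13.9) = -57.5 mV
Vm = (Σ gᵢEᵢ)/(Σ gᵢ) = (2.1·42.4 + 18·-76.5 + 15·-57.5) / (2.1 + 18 + 15)
= -2150.46 / 35.1 = -61.27 mV

-61.3 mV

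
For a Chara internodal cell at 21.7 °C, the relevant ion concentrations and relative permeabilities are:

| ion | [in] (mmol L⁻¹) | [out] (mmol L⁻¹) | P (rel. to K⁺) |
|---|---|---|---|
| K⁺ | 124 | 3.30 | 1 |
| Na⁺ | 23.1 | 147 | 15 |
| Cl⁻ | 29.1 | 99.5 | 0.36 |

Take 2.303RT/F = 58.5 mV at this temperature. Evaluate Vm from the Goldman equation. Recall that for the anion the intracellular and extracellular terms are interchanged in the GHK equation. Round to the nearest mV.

38 mV

Vm = 58.5 · log₁₀[(Σ P·[cation]ₒ + Σ P·[anion]ᵢ) / (Σ P·[cation]ᵢ + Σ P·[anion]ₒ)]
Numerator = 1×3.30 + 15×147 + 0.36×29.1 = 2219
Denominator = 1×124 + 15×23.1 + 0.36×99.5 = 506.3
Vm = 58.5 · log₁₀(4.3822) = 58.5 × (0.6417) = 37.54 mV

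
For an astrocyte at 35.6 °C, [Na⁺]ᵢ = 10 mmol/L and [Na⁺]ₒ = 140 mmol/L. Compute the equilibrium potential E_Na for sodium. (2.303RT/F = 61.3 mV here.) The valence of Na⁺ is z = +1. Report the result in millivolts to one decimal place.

70.3 mV

E = (61.3/z) · log₁₀([Na⁺]_out/[Na⁺]_in) with z = +1.
= (61.3/1) · log₁₀(140/10) = 61.30 · log₁₀(14)
= 61.30 · (1.1461) = 70.26 mV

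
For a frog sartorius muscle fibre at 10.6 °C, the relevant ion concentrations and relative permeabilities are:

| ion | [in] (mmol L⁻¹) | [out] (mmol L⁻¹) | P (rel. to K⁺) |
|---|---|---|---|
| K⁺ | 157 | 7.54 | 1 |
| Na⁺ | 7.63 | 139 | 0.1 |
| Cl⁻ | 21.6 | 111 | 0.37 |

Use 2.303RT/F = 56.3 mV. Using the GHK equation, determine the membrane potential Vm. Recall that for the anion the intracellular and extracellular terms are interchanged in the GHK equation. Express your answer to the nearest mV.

-47 mV

Vm = 56.3 · log₁₀[(Σ P·[cation]ₒ + Σ P·[anion]ᵢ) / (Σ P·[cation]ᵢ + Σ P·[anion]ₒ)]
Numerator = 1×7.54 + 0.1×139 + 0.37×21.6 = 29.43
Denominator = 1×157 + 0.1×7.63 + 0.37×111 = 198.8
Vm = 56.3 · log₁₀(0.14802) = 56.3 × (-0.8297) = -46.71 mV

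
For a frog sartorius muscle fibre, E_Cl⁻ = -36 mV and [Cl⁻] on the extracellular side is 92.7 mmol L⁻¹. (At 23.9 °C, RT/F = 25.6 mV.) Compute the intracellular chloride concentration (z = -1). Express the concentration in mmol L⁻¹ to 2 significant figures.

Nernst: E = (25.6/-1) · ln([out]/[in]), so ln([out]/[in]) = -36.0 × -1 / 25.6 = 1.4062.
[out]/[in] = e^(1.4062) = 4.081.
[in] = 92.7 / 4.081 = 22.72 mmol L⁻¹.

23 mmol L⁻¹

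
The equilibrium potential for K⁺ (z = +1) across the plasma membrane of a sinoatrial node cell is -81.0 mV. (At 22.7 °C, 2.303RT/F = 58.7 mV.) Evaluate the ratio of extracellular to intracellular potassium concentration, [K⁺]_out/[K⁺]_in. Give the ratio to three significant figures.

log₁₀([out]/[in]) = E·z/(58.7) = -81.0 × 1 / 58.7 = -1.3799
[out]/[in] = 10^(-1.3799) = 0.0417

0.0417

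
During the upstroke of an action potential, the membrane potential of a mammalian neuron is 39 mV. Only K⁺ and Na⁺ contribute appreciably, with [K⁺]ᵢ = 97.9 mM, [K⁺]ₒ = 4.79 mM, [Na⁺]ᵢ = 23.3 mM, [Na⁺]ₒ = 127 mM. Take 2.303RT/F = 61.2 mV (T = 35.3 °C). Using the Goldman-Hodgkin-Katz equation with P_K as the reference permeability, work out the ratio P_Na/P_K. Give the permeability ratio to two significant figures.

Let α = P_Na/P_K. GHK: Vm = 61.2·log₁₀[(Kₒ + α·Naₒ)/(Kᵢ + α·Naᵢ)].
10^(Vm/61.2) = 10^(39.0/61.2) = 4.3377
So 4.3377·(Kᵢ + α·Naᵢ) = Kₒ + α·Naₒ → α = (4.3377·97.9 − 4.79) / (127.0 − 4.3377·23.3)
α = (424.7 − 4.79) / (127.0 − 101.1) = 419.9/25.93 = 16.19

16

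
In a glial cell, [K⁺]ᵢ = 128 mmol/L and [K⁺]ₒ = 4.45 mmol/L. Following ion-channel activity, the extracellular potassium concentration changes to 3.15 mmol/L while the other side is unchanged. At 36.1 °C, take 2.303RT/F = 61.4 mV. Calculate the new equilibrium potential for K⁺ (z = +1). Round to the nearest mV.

-99 mV

After the shift: [K⁺]_out = 3.15, [K⁺]_in = 128 mmol/L.
E_new = (61.4/1)·log₁₀(3.15/128) = 61.40 · (-1.6089) = -98.79 mV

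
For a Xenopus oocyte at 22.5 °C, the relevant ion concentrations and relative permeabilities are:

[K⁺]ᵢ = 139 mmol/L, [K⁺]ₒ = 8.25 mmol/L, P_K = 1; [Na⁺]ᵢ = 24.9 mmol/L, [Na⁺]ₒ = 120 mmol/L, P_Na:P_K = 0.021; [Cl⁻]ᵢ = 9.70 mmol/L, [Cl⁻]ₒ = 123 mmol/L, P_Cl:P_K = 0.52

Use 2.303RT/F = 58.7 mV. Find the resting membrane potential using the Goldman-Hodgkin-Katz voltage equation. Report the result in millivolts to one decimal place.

-65.1 mV

Vm = 58.7 · log₁₀[(Σ P·[cation]ₒ + Σ P·[anion]ᵢ) / (Σ P·[cation]ᵢ + Σ P·[anion]ₒ)]
Numerator = 1×8.25 + 0.021×120 + 0.52×9.70 = 15.81
Denominator = 1×139 + 0.021×24.9 + 0.52×123 = 203.5
Vm = 58.7 · log₁₀(0.077717) = 58.7 × (-1.1095) = -65.13 mV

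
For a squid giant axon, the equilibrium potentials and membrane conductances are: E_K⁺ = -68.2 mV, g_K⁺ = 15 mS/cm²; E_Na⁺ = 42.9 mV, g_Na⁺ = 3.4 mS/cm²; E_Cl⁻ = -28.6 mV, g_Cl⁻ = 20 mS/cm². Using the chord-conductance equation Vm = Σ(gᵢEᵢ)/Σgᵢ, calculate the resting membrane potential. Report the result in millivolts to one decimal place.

Σ gᵢEᵢ = 15·(-68.2) + 3.4·(42.9) + 20·(-28.6) = -1449.14
Σ gᵢ = 15 + 3.4 + 20 = 38.4
Vm = -1449.14 / 38.4 = -37.74 mV

-37.7 mV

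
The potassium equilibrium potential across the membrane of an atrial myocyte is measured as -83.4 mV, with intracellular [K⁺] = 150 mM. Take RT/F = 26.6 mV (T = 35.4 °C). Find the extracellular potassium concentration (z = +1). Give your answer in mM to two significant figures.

6.5 mM

Nernst: E = (26.6/1) · ln([out]/[in]), so ln([out]/[in]) = -83.4 × 1 / 26.6 = -3.1353.
[out]/[in] = e^(-3.1353) = 0.04349.
[out] = 0.04349 × 150 = 6.523 mM.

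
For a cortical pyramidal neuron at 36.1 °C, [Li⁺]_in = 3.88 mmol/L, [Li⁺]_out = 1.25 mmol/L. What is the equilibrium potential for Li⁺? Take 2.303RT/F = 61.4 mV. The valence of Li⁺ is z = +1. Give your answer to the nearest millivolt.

-30 mV

E = (61.4/z) · log₁₀([Li⁺]_out/[Li⁺]_in) with z = +1.
= (61.4/1) · log₁₀(1.25/3.88) = 61.40 · log₁₀(0.3222)
= 61.40 · (-0.4919) = -30.20 mV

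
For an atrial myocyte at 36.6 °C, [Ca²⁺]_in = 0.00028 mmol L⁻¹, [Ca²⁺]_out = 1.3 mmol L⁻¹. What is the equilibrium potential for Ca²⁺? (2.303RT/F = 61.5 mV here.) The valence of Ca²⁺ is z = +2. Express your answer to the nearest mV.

113 mV

E = (61.5/z) · log₁₀([Ca²⁺]_out/[Ca²⁺]_in) with z = +2.
= (61.5/2) · log₁₀(1.3/0.00028) = 30.75 · log₁₀(4643)
= 30.75 · (3.6668) = 112.75 mV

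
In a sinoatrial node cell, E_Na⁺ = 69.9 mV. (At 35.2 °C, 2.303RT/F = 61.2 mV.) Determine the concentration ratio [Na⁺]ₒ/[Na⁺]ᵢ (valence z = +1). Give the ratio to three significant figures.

log₁₀([out]/[in]) = E·z/(61.2) = 69.9 × 1 / 61.2 = 1.1422
[out]/[in] = 10^(1.1422) = 13.87

13.9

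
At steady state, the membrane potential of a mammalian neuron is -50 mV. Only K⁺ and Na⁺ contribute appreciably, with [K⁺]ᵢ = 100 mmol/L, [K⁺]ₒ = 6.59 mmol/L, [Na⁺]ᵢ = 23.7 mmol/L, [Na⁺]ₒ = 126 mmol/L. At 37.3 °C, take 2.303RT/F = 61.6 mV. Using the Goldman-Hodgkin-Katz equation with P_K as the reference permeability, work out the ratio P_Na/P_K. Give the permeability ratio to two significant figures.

Let α = P_Na/P_K. GHK: Vm = 61.6·log₁₀[(Kₒ + α·Naₒ)/(Kᵢ + α·Naᵢ)].
10^(Vm/61.6) = 10^(-50.0/61.6) = 0.15428
So 0.15428·(Kᵢ + α·Naᵢ) = Kₒ + α·Naₒ → α = (0.15428·100.0 − 6.59) / (126.0 − 0.15428·23.7)
α = (15.43 − 6.59) / (126.0 − 3.656) = 8.838/122.3 = 0.07224

0.072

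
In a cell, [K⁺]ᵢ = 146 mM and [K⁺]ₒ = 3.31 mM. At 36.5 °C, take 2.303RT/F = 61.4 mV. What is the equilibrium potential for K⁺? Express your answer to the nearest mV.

E = (61.4/z) · log₁₀([K⁺]_out/[K⁺]_in) with z = +1.
= (61.4/1) · log₁₀(3.31/146) = 61.40 · log₁₀(0.02267)
= 61.40 · (-1.6445) = -100.97 mV

-101 mV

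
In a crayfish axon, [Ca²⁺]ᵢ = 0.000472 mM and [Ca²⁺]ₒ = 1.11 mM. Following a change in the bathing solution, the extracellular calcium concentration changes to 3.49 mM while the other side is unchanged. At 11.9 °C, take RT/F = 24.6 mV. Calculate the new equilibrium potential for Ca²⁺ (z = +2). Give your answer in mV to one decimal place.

After the shift: [Ca²⁺]_out = 3.49, [Ca²⁺]_in = 0.000472 mM.
E_new = (24.6/2)·ln(3.49/0.000472) = 12.30 · (8.9084) = 109.57 mV

109.6 mV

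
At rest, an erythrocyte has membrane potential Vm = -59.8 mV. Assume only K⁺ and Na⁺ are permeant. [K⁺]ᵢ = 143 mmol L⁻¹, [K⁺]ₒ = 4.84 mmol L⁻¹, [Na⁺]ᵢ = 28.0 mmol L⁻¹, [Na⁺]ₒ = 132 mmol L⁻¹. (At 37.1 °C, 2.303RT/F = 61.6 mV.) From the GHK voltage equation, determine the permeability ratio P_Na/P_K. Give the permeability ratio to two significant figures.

Let α = P_Na/P_K. GHK: Vm = 61.6·log₁₀[(Kₒ + α·Naₒ)/(Kᵢ + α·Naᵢ)].
10^(Vm/61.6) = 10^(-59.8/61.6) = 0.10696
So 0.10696·(Kᵢ + α·Naᵢ) = Kₒ + α·Naₒ → α = (0.10696·143.0 − 4.84) / (132.0 − 0.10696·28.0)
α = (15.3 − 4.84) / (132.0 − 2.995) = 10.46/129 = 0.08105

0.081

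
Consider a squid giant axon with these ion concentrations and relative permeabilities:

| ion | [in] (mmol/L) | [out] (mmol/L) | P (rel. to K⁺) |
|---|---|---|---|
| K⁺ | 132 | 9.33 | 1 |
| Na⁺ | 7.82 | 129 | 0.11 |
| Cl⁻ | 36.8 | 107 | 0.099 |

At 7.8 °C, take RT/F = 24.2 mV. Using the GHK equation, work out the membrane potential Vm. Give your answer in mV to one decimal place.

Vm = 24.2 · ln[(Σ P·[cation]ₒ + Σ P·[anion]ᵢ) / (Σ P·[cation]ᵢ + Σ P·[anion]ₒ)]
Numerator = 1×9.33 + 0.11×129 + 0.099×36.8 = 27.16
Denominator = 1×132 + 0.11×7.82 + 0.099×107 = 143.5
Vm = 24.2 · ln(0.18935) = 24.2 × (-1.6641) = -40.27 mV

-40.3 mV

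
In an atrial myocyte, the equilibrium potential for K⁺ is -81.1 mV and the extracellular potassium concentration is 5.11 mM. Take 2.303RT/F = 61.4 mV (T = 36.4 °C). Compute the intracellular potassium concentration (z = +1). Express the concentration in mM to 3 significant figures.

Nernst: E = (61.4/1) · log₁₀([out]/[in]), so log₁₀([out]/[in]) = -81.1 × 1 / 61.4 = -1.3208.
[out]/[in] = 10^(-1.3208) = 0.04777.
[in] = 5.11 / 0.04777 = 107 mM.

107 mM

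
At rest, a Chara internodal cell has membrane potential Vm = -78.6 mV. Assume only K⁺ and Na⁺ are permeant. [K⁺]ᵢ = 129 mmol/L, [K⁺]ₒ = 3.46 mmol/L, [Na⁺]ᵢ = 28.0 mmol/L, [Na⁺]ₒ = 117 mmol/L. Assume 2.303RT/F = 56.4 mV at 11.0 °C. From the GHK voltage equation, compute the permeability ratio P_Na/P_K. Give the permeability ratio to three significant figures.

Let α = P_Na/P_K. GHK: Vm = 56.4·log₁₀[(Kₒ + α·Naₒ)/(Kᵢ + α·Naᵢ)].
10^(Vm/56.4) = 10^(-78.6/56.4) = 0.0404
So 0.0404·(Kᵢ + α·Naᵢ) = Kₒ + α·Naₒ → α = (0.0404·129.0 − 3.46) / (117.0 − 0.0404·28.0)
α = (5.212 − 3.46) / (117.0 − 1.131) = 1.752/115.9 = 0.01512

0.0151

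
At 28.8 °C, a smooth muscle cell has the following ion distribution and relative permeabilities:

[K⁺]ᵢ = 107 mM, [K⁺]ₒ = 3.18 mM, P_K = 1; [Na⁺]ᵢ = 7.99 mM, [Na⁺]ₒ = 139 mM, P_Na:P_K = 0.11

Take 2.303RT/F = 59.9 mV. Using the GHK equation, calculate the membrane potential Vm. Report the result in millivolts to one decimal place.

Vm = 59.9 · log₁₀[(Σ P·[cation]ₒ + Σ P·[anion]ᵢ) / (Σ P·[cation]ᵢ + Σ P·[anion]ₒ)]
Numerator = 1×3.18 + 0.11×139 = 18.47
Denominator = 1×107 + 0.11×7.99 = 107.9
Vm = 59.9 · log₁₀(0.17121) = 59.9 × (-0.7665) = -45.91 mV

-45.9 mV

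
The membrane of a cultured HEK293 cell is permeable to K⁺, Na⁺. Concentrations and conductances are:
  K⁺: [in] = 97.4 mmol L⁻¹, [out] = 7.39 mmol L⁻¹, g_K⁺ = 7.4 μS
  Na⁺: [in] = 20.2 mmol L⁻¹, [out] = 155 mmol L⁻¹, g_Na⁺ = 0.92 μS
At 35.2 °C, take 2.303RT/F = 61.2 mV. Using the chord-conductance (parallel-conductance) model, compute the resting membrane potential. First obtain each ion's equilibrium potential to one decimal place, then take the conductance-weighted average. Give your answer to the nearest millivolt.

-55 mV

E_K⁺ = (61.2/1)·log₁₀(7.39/97.4) = -68.5 mV
E_Na⁺ = (61.2/1)·log₁₀(155/20.2) = 54.2 mV
Vm = (Σ gᵢEᵢ)/(Σ gᵢ) = (7.4·-68.5 + 0.92·54.2) / (7.4 + 0.92)
= -457.04 / 8.32 = -54.93 mV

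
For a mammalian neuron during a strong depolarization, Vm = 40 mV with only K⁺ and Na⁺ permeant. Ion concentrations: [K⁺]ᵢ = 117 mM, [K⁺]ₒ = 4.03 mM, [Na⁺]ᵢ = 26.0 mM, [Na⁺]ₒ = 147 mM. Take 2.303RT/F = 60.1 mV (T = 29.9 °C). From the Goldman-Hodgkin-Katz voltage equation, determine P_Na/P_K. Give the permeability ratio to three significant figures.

Let α = P_Na/P_K. GHK: Vm = 60.1·log₁₀[(Kₒ + α·Naₒ)/(Kᵢ + α·Naᵢ)].
10^(Vm/60.1) = 10^(40.0/60.1) = 4.6297
So 4.6297·(Kᵢ + α·Naᵢ) = Kₒ + α·Naₒ → α = (4.6297·117.0 − 4.03) / (147.0 − 4.6297·26.0)
α = (541.7 − 4.03) / (147.0 − 120.4) = 537.7/26.63 = 20.19

20.2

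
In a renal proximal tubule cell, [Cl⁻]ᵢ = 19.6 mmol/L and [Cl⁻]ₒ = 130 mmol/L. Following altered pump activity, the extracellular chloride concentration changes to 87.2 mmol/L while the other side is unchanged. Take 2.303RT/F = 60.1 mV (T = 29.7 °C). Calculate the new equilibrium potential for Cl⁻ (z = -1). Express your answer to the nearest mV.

After the shift: [Cl⁻]_out = 87.2, [Cl⁻]_in = 19.6 mmol/L.
E_new = (60.1/-1)·log₁₀(87.2/19.6) = -60.10 · (0.6483) = -38.96 mV

-39 mV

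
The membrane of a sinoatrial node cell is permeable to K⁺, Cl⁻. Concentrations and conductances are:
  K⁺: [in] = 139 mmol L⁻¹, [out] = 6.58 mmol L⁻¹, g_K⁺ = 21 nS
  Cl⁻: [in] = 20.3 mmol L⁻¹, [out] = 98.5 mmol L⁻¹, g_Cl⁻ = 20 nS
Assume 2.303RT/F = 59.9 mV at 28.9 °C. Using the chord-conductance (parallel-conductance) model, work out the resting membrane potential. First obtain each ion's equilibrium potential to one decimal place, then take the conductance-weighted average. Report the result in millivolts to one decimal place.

-60.7 mV

E_K⁺ = (59.9/1)·log₁₀(6.58/139) = -79.4 mV
E_Cl⁻ = (59.9/-1)·log₁₀(98.5/20.3) = -41.1 mV
Vm = (Σ gᵢEᵢ)/(Σ gᵢ) = (21·-79.4 + 20·-41.1) / (21 + 20)
= -2489.40 / 41 = -60.72 mV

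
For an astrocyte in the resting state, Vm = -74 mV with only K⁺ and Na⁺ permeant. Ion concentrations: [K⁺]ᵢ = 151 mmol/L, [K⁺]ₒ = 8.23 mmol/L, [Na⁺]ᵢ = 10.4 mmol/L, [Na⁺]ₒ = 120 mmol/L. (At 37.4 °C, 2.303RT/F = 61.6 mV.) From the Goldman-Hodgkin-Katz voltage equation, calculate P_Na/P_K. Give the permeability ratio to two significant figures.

0.011

Let α = P_Na/P_K. GHK: Vm = 61.6·log₁₀[(Kₒ + α·Naₒ)/(Kᵢ + α·Naᵢ)].
10^(Vm/61.6) = 10^(-74.0/61.6) = 0.062907
So 0.062907·(Kᵢ + α·Naᵢ) = Kₒ + α·Naₒ → α = (0.062907·151.0 − 8.23) / (120.0 − 0.062907·10.4)
α = (9.499 − 8.23) / (120.0 − 0.6542) = 1.269/119.3 = 0.01063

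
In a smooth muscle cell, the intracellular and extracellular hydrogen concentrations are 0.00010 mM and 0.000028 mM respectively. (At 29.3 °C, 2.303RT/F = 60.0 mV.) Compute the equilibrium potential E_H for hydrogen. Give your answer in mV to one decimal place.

-33.2 mV

E = (60.0/z) · log₁₀([H⁺]_out/[H⁺]_in) with z = +1.
= (60.0/1) · log₁₀(0.000028/0.00010) = 60.00 · log₁₀(0.28)
= 60.00 · (-0.5528) = -33.17 mV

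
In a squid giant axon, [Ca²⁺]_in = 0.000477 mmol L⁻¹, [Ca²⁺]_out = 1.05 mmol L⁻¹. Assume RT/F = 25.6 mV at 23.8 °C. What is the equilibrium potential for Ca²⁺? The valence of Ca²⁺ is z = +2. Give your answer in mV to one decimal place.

E = (25.6/z) · ln([Ca²⁺]_out/[Ca²⁺]_in) with z = +2.
= (25.6/2) · ln(1.05/0.000477) = 12.80 · ln(2201)
= 12.80 · (7.6968) = 98.52 mV

98.5 mV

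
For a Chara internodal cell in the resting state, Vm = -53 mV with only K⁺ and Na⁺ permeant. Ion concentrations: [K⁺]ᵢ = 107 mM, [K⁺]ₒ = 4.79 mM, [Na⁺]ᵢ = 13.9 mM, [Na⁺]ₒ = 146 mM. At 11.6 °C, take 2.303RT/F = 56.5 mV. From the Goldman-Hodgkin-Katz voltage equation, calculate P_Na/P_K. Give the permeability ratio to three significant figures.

Let α = P_Na/P_K. GHK: Vm = 56.5·log₁₀[(Kₒ + α·Naₒ)/(Kᵢ + α·Naᵢ)].
10^(Vm/56.5) = 10^(-53.0/56.5) = 0.11533
So 0.11533·(Kᵢ + α·Naᵢ) = Kₒ + α·Naₒ → α = (0.11533·107.0 − 4.79) / (146.0 − 0.11533·13.9)
α = (12.34 − 4.79) / (146.0 − 1.603) = 7.55/144.4 = 0.05229

0.0523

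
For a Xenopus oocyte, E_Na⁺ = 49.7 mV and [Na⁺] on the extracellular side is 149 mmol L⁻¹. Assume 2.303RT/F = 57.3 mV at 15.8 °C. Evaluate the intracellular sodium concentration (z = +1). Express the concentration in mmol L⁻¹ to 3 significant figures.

Nernst: E = (57.3/1) · log₁₀([out]/[in]), so log₁₀([out]/[in]) = 49.7 × 1 / 57.3 = 0.8674.
[out]/[in] = 10^(0.8674) = 7.368.
[in] = 149 / 7.368 = 20.22 mmol L⁻¹.

20.2 mmol L⁻¹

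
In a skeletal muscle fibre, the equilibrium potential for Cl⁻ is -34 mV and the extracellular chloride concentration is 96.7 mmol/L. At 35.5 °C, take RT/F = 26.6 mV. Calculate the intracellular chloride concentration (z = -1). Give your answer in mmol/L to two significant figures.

27 mmol/L

Nernst: E = (26.6/-1) · ln([out]/[in]), so ln([out]/[in]) = -34.0 × -1 / 26.6 = 1.2782.
[out]/[in] = e^(1.2782) = 3.59.
[in] = 96.7 / 3.59 = 26.93 mmol/L.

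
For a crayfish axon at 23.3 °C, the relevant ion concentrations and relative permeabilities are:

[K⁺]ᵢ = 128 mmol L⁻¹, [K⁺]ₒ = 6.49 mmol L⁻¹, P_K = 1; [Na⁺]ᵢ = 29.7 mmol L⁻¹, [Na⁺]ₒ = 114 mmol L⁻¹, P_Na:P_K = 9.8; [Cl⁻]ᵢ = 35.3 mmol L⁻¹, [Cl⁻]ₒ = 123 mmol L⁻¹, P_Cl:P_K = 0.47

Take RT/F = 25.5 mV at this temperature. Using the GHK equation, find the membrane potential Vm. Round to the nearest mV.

Vm = 25.5 · ln[(Σ P·[cation]ₒ + Σ P·[anion]ᵢ) / (Σ P·[cation]ᵢ + Σ P·[anion]ₒ)]
Numerator = 1×6.49 + 9.8×114 + 0.47×35.3 = 1140
Denominator = 1×128 + 9.8×29.7 + 0.47×123 = 476.9
Vm = 25.5 · ln(2.3912) = 25.5 × (0.8718) = 22.23 mV

22 mV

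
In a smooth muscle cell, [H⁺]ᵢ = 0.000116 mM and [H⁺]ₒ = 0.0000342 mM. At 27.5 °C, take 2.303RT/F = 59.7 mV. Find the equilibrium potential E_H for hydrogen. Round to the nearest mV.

-32 mV

E = (59.7/z) · log₁₀([H⁺]_out/[H⁺]_in) with z = +1.
= (59.7/1) · log₁₀(0.0000342/0.000116) = 59.70 · log₁₀(0.2948)
= 59.70 · (-0.5304) = -31.67 mV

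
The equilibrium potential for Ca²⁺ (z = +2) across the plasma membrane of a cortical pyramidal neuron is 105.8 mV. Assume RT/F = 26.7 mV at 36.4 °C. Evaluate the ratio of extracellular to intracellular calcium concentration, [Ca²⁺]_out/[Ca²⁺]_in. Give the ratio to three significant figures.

ln([out]/[in]) = E·z/(26.7) = 105.8 × 2 / 26.7 = 7.9251
[out]/[in] = e^(7.9251) = 2766

2770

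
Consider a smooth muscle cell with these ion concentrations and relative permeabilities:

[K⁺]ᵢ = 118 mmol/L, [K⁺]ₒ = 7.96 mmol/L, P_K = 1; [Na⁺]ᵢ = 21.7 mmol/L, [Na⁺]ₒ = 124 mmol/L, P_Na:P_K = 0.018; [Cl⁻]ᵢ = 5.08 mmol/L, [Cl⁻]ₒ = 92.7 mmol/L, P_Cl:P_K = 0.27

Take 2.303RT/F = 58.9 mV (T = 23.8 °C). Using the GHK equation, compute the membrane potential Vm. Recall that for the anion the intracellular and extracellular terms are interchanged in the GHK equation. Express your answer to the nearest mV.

-64 mV

Vm = 58.9 · log₁₀[(Σ P·[cation]ₒ + Σ P·[anion]ᵢ) / (Σ P·[cation]ᵢ + Σ P·[anion]ₒ)]
Numerator = 1×7.96 + 0.018×124 + 0.27×5.08 = 11.56
Denominator = 1×118 + 0.018×21.7 + 0.27×92.7 = 143.4
Vm = 58.9 · log₁₀(0.080628) = 58.9 × (-1.0935) = -64.41 mV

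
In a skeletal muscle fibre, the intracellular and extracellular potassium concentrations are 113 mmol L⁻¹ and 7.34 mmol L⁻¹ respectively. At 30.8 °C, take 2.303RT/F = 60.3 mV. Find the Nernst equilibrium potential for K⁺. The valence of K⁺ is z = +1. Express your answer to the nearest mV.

E = (60.3/z) · log₁₀([K⁺]_out/[K⁺]_in) with z = +1.
= (60.3/1) · log₁₀(7.34/113) = 60.30 · log₁₀(0.06496)
= 60.30 · (-1.1874) = -71.60 mV

-72 mV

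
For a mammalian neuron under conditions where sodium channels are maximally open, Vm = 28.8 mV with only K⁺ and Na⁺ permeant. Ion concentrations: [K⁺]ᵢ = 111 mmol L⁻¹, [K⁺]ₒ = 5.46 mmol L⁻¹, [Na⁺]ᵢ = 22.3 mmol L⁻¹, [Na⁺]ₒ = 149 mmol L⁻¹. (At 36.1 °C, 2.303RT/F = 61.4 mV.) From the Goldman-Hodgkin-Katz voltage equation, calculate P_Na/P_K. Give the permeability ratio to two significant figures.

3.9

Let α = P_Na/P_K. GHK: Vm = 61.4·log₁₀[(Kₒ + α·Naₒ)/(Kᵢ + α·Naᵢ)].
10^(Vm/61.4) = 10^(28.8/61.4) = 2.9448
So 2.9448·(Kᵢ + α·Naᵢ) = Kₒ + α·Naₒ → α = (2.9448·111.0 − 5.46) / (149.0 − 2.9448·22.3)
α = (326.9 − 5.46) / (149.0 − 65.67) = 321.4/83.33 = 3.857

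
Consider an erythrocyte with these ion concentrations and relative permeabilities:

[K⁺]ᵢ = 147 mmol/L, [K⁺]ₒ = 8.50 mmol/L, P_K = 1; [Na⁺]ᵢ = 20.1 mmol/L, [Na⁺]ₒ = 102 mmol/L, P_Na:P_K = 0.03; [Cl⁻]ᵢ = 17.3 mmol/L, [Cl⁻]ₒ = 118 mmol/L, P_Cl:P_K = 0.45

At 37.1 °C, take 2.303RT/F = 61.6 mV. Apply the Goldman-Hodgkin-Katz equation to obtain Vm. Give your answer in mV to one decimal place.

Vm = 61.6 · log₁₀[(Σ P·[cation]ₒ + Σ P·[anion]ᵢ) / (Σ P·[cation]ᵢ + Σ P·[anion]ₒ)]
Numerator = 1×8.50 + 0.03×102 + 0.45×17.3 = 19.34
Denominator = 1×147 + 0.03×20.1 + 0.45×118 = 200.7
Vm = 61.6 · log₁₀(0.096386) = 61.6 × (-1.0160) = -62.58 mV

-62.6 mV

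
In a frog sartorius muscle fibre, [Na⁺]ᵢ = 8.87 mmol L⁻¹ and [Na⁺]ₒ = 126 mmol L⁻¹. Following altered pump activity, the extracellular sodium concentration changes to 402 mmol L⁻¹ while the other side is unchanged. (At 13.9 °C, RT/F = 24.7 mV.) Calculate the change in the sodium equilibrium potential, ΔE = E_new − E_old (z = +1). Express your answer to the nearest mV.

29 mV

E_old = (24.7/1)·ln(126/8.87) = 65.54 mV
E_new = (24.7/1)·ln(402/8.87) = 94.20 mV
ΔE = 94.20 − (65.54) = 28.66 mV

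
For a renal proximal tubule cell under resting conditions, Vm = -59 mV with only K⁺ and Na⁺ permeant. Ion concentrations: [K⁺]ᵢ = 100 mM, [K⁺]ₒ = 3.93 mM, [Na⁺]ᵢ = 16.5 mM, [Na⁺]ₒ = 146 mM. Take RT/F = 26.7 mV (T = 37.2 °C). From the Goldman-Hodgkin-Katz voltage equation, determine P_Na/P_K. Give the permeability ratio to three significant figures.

0.0488

Let α = P_Na/P_K. GHK: Vm = 26.7·ln[(Kₒ + α·Naₒ)/(Kᵢ + α·Naᵢ)].
e^(Vm/26.7) = e^(-59.0/26.7) = 0.10973
So 0.10973·(Kᵢ + α·Naᵢ) = Kₒ + α·Naₒ → α = (0.10973·100.0 − 3.93) / (146.0 − 0.10973·16.5)
α = (10.97 − 3.93) / (146.0 − 1.811) = 7.043/144.2 = 0.04885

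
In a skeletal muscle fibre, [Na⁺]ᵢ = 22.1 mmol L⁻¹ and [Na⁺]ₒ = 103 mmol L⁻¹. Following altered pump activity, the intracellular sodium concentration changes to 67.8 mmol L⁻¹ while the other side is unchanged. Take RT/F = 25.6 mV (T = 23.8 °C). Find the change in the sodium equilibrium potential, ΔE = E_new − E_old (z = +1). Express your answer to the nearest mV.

E_old = (25.6/1)·ln(103/22.1) = 39.40 mV
E_new = (25.6/1)·ln(103/67.8) = 10.71 mV
ΔE = 10.71 − (39.40) = -28.70 mV

-29 mV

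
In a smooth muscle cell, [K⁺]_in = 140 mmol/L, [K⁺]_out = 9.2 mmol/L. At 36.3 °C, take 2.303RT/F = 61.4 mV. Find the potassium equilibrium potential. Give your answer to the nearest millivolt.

-73 mV

E = (61.4/z) · log₁₀([K⁺]_out/[K⁺]_in) with z = +1.
= (61.4/1) · log₁₀(9.2/140) = 61.40 · log₁₀(0.06571)
= 61.40 · (-1.1823) = -72.60 mV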